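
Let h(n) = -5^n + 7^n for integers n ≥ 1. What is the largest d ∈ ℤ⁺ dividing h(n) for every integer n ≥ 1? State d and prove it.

d = 2

Computing the first values: h(1) = 2 and h(2) = 24; gcd(2, 24) = 2, so d ≤ 2.
We prove 2 | -5^n + 7^n for all n ≥ 1 by induction on n.
For the base case n = 1: h(1) = 2 = 2·(1), so 2 | h(1).
For the inductive step, assume it holds for an arbitrary m ≥ 1, i.e. 2 | h(m). Then
7^{m+1} − 5^{m+1} = 7·7^m − 5·5^m = 7·(7^m − 5^m) + (2)·5^m. The first term is divisible by 2 by the inductive hypothesis, and the second term (2)·5^m is divisible by 2 since 2 | 2. Hence 2 | h(m+1).
By induction, the statement is established for all n ≥ 1.
Therefore the largest such d is 2.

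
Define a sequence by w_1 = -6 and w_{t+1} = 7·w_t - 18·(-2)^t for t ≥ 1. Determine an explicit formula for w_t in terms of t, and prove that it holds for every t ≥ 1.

w_t = -(-2)^(t + 1) - 2·7^(t - 1)

Computing the first terms: w_1 = -6, w_2 = -6, w_3 = -114. This suggests w_t = -(-2)^(t + 1) - 2·7^(t - 1).
Base step (t = 1): the formula gives -6 = -6 = w_1.
Suppose the result is true for t = p, so w_p = -(-2)^(p + 1) - 2·7^(p - 1).
Then w_{p+1} = 7·w_p - 18·(-2)^p = 7·(-(-2)^(p + 1) - 2·7^(p - 1)) - 18·(-2)^p = -(-2)^(p + 2) - 2·7^p = -(-2)^((p+1) + 1) - 2·7^((p+1) - 1),
which is the claimed formula at t = p+1.
By the principle of mathematical induction, the result holds for all t ≥ 1.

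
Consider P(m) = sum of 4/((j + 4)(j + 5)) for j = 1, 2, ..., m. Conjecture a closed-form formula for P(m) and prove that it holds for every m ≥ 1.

We claim P(m) = 4m/(5(m + 5)) for all m ≥ 1.
When m = 1: P(1) = 2/15, and the closed form gives 2/15. They agree.
Inductive step: suppose the statement holds for some j ≥ 1, so P(j) = 4j/(5(j + 5)).
Then P(j+1) = P(j) + (4/((j + 5)(j + 6))) = (4j/(5(j + 5))) + (4/((j + 5)(j + 6))).
Simplifying, P(j+1) = 4(j + 1)/(5(j + 6)) = 4(j+1)/(5((j+1) + 5)),
which is the closed form with m = j+1.
By the principle of mathematical induction, the result holds for all m ≥ 1.

P(m) = 4m/(5(m + 5))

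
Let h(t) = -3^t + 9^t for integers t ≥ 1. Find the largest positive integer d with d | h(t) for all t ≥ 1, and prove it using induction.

Computing the first values: h(1) = 6 and h(2) = 72; gcd(6, 72) = 6, so d ≤ 6.
We prove 6 | -3^t + 9^t for all t ≥ 1 by induction on t.
Base step (t = 1): h(1) = 6 = 6·(1), so 6 | h(1).
Suppose the result is true for t = r, i.e. 6 | h(r). Then
9^{r+1} − 3^{r+1} = 9·9^r − 3·3^r = 9·(9^r − 3^r) + (6)·3^r. The first term is divisible by 6 by the inductive hypothesis, and the second term (6)·3^r is divisible by 6 since 6 | 6. Hence 6 | h(r+1).
By the principle of mathematical induction, the result holds for all t ≥ 1.
Therefore the largest such d is 6.

d = 6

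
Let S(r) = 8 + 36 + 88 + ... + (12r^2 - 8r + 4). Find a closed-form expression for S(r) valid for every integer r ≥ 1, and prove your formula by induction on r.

S(r) = 2r(2r^2 + r + 1)

We claim S(r) = 2r(2r^2 + r + 1) for all r ≥ 1.
When r = 1: S(1) = 8, and the closed form gives 8. They agree.
Inductive step: suppose the statement holds for some m ≥ 1, so S(m) = 2m(2m^2 + m + 1).
Then S(m+1) = S(m) + (12m^2 + 16m + 8) = (2m(2m^2 + m + 1)) + (12m^2 + 16m + 8).
Simplifying, S(m+1) = 2(m + 1)(2m^2 + 5m + 4) = 2(m+1)(2(m+1)^2 + (m+1) + 1),
which is the closed form with r = m+1.
By induction, the statement is established for all r ≥ 1.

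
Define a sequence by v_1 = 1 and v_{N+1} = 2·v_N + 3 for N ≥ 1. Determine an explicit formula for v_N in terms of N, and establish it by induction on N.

Computing the first terms: v_1 = 1, v_2 = 5, v_3 = 13. This suggests v_N = 2^(N + 1) - 3.
Base case (N = 1): the formula gives 1 = 1 = v_1.
Inductive step: assume the claim holds for N = k, so v_k = 2^(k + 1) - 3.
Then v_{k+1} = 2·v_k + 3 = 2·(2^(k + 1) - 3) + 3 = 2^(k + 2) - 3 = 2^((k+1) + 1) - 3,
which is the claimed formula at N = k+1.
By the principle of mathematical induction, the result holds for all N ≥ 1.

v_N = 2^(N + 1) - 3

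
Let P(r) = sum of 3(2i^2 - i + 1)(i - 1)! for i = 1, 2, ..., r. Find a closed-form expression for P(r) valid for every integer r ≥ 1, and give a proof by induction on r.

P(r) = (6r + 3)r! - 3

We claim P(r) = (6r + 3)r! - 3 for all r ≥ 1.
Base step (r = 1): P(1) = 6, and the closed form gives 6. They agree.
Suppose the result is true for r = i, so P(i) = (6i + 3)i! - 3.
Then P(i+1) = P(i) + (3(2i^2 + 3i + 2)i!) = ((6i + 3)i! - 3) + (3(2i^2 + 3i + 2)i!).
Simplifying, P(i+1) = (6(i+1) + 3)(i+1)! - 3,
which is the closed form with r = i+1.
By the principle of mathematical induction, the result holds for all r ≥ 1.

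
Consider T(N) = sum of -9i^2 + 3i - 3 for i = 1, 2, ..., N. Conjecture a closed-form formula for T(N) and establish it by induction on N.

T(N) = -3N(N^2 + N + 1)

We claim T(N) = -3N(N^2 + N + 1) for all N ≥ 1.
For the base case N = 1: T(1) = -9, and the closed form gives -9. They agree.
Inductive step: suppose the statement holds for some i ≥ 1, so T(i) = 3i(-i^2 - i - 1).
Then T(i+1) = T(i) + (3i - 9(i + 1)^2) = (3i(-i^2 - i - 1)) + (3i - 9(i + 1)^2).
Simplifying, T(i+1) = -3(i + 1)(i^2 + 3i + 3) = -3(i+1)((i+1)^2 + (i+1) + 1),
which is the closed form with N = i+1.
By the principle of mathematical induction, the result holds for all N ≥ 1.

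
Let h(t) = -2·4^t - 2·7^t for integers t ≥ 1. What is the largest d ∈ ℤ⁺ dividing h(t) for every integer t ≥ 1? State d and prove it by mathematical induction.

d = 2

Computing the first values: h(1) = -22 and h(2) = -130; gcd(-22, -130) = 2, so d ≤ 2.
We prove 2 | -2·4^t - 2·7^t for all t ≥ 1 by induction on t.
For the base case t = 1: h(1) = -22 = 2·(-11), so 2 | h(1).
Inductive step: suppose the statement holds for some k ≥ 1, i.e. 2 | h(k). Then
h(k+1) − 7·h(k) = (-2·4^(k+1) - 2·7^(k+1)) − 7·(-2·4^k - 2·7^k) = (-2)·4^k·(4 − 7) = (6)·4^k. Since 2 | h(k) by the inductive hypothesis, 2 | 7·h(k); and 2 | 6 since 6 = 2·3. Therefore 2 | h(k+1).
This completes the induction.
Therefore the largest such d is 2.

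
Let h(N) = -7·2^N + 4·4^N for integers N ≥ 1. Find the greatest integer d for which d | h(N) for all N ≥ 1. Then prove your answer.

Computing the first values: h(1) = 2 and h(2) = 36; gcd(2, 36) = 2, so d ≤ 2.
We prove 2 | -7·2^N + 4·4^N for all N ≥ 1 by induction on N.
When N = 1: h(1) = 2 = 2·(1), so 2 | h(1).
Suppose the result is true for N = p, i.e. 2 | h(p). Then
h(p+1) − 4·h(p) = (-7·2^(p+1) + 4·4^(p+1)) − 4·(-7·2^p + 4·4^p) = (-7)·2^p·(2 − 4) = (14)·2^p. Since 2 | h(p) by the inductive hypothesis, 2 | 4·h(p); and 2 | 14 since 14 = 2·7. Therefore 2 | h(p+1).
By induction, the statement is established for all N ≥ 1.
Therefore the largest such d is 2.

d = 2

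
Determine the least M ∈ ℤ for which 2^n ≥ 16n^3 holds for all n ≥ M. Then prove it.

At n = 15: 32768 < 54000, so the inequality fails and M ≥ 16. We prove 2^n ≥ 16n^3 for all n ≥ 16.
When n = 16: 2^n = 65536 and 16n^3 = 65536, so 65536 ≥ 65536.
Inductive step: assume the claim holds for n = p, so 2^p ≥ 16p^3.
Then 2^(p + 1) = 2·(2^p) ≥ 2·(16p^3).
Also, for p ≥ 16 we have 2·(16p^3) ≥ 16(p+1)^3, since 2 ≥ (1 + 1/p)^3 for all p ≥ 16.
Combining, 2^(p + 1) ≥ 16(p+1)^3.
By the principle of mathematical induction, the result holds for all n ≥ 16.
Hence the smallest such M is 16.

M = 16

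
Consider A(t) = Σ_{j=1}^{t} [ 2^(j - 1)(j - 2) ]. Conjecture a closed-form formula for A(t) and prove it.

A(t) = 2^t(t - 3) + 3

We claim A(t) = 2^t(t - 3) + 3 for all t ≥ 1.
Base step (t = 1): A(1) = -1, and the closed form gives -1. They agree.
Inductive step: suppose the statement holds for some j ≥ 1, so A(j) = 2^j(j - 3) + 3.
Then A(j+1) = A(j) + (2^j(j - 1)) = (2^j(j - 3) + 3) + (2^j(j - 1)).
Simplifying, A(j+1) = 2^(j + 1)j - 2^(j + 2) + 3 = 2^(j+1)((j+1) - 3) + 3,
which is the closed form with t = j+1.
Hence, by induction on t, the claim holds for every t ≥ 1.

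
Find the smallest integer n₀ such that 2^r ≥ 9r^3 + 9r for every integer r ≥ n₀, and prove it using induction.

At r = 14: 16384 < 24822, so the inequality fails and n₀ ≥ 15. We prove 2^r ≥ 9r^3 + 9r for all r ≥ 15.
For the base case r = 15: 2^r = 32768 and 9r^3 + 9r = 30510, so 32768 ≥ 30510.
Suppose the result is true for r = m, so 2^m ≥ 9m^3 + 9m.
Then 2^(m + 1) = 2·(2^m) ≥ 2·(9m^3 + 9m).
Also, for m ≥ 15 we have 2·(9m^3 + 9m) ≥ 9(m+1)^3 + 9(m+1), since 2·(9m^3 + 9m) − (9(m+1)^3 + 9(m+1)) = 9m^3 - 27m^2 - 18m - 18, which is nonnegative for all m ≥ 15.
Combining, 2^(m + 1) ≥ 9(m+1)^3 + 9(m+1).
By induction, the statement is established for all r ≥ 15.
Hence the smallest such n₀ is 15.

n₀ = 15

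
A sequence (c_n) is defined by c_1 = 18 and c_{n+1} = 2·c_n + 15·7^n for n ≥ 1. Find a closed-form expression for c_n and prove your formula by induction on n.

c_n = -3·2^(n - 1) + 3·7^n

Computing the first terms: c_1 = 18, c_2 = 141, c_3 = 1017. This suggests c_n = -3·2^(n - 1) + 3·7^n.
When n = 1: the formula gives 18 = 18 = c_1.
Inductive step: suppose the statement holds for some m ≥ 1, so c_m = -3·2^(m - 1) + 3·7^m.
Then c_{m+1} = 2·c_m + 15·7^m = 2·(-3·2^(m - 1) + 3·7^m) + 15·7^m = -3·2^m + 3·7^(m + 1) = -3·2^((m+1) - 1) + 3·7^(m+1),
which is the claimed formula at n = m+1.
By induction, the statement is established for all n ≥ 1.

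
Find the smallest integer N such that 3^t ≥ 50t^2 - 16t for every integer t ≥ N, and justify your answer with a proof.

N = 8

At t = 7: 2187 < 2338, so the inequality fails and N ≥ 8. We prove 3^t ≥ 50t^2 - 16t for all t ≥ 8.
Base step (t = 8): 3^t = 6561 and 50t^2 - 16t = 3072, so 6561 ≥ 3072.
Inductive step: assume the claim holds for t = i, so 3^i ≥ 50i^2 - 16i.
Then 3^(i + 1) = 3·(3^i) ≥ 3·(50i^2 - 16i).
Also, for i ≥ 8 we have 3·(50i^2 - 16i) ≥ 50(i+1)^2 - 16(i+1), since 3·(50i^2 - 16i) − (50(i+1)^2 - 16(i+1)) = 100i^2 - 132i - 34, which is nonnegative for all i ≥ 8.
Combining, 3^(i + 1) ≥ 50(i+1)^2 - 16(i+1).
By induction, the statement is established for all t ≥ 8.
Hence the smallest such N is 8.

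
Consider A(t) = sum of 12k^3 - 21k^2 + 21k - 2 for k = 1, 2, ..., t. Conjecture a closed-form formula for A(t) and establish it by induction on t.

We claim A(t) = t(3t^3 - t^2 + 3t + 5) for all t ≥ 1.
When t = 1: A(1) = 10, and the closed form gives 10. They agree.
For the inductive step, assume it holds for an arbitrary k ≥ 1, so A(k) = k(3k^3 - k^2 + 3k + 5).
Then A(k+1) = A(k) + (12k^3 + 15k^2 + 15k + 10) = (k(3k^3 - k^2 + 3k + 5)) + (12k^3 + 15k^2 + 15k + 10).
Simplifying, A(k+1) = (k + 1)(3k^3 + 8k^2 + 10k + 10) = (k+1)(3(k+1)^3 - (k+1)^2 + 3(k+1) + 5),
which is the closed form with t = k+1.
Hence, by induction on t, the claim holds for every t ≥ 1.

A(t) = t(3t^3 - t^2 + 3t + 5)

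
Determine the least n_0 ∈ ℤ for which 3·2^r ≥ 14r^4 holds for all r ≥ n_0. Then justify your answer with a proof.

n_0 = 20

At r = 19: 1572864 < 1824494, so the inequality fails and n_0 ≥ 20. We prove 3·2^r ≥ 14r^4 for all r ≥ 20.
When r = 20: 3·2^r = 3145728 and 14r^4 = 2240000, so 3145728 ≥ 2240000.
Suppose the result is true for r = i, so 3·2^i ≥ 14i^4.
Then 3·2^(i + 1) = 2·(3·2^i) ≥ 2·(14i^4).
Also, for i ≥ 20 we have 2·(14i^4) ≥ 14(i+1)^4, since 2 ≥ (1 + 1/i)^4 for all i ≥ 20.
Combining, 3·2^(i + 1) ≥ 14(i+1)^4.
By induction, the statement is established for all r ≥ 20.
Hence the smallest such n_0 is 20.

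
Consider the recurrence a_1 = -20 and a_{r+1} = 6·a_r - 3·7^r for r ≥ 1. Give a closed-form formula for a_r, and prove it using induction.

Computing the first terms: a_1 = -20, a_2 = -141, a_3 = -993. This suggests a_r = 6^(r - 1) - 3·7^r.
Base case (r = 1): the formula gives -20 = -20 = a_1.
Suppose the result is true for r = m, so a_m = 6^(m - 1) - 3·7^m.
Then a_{m+1} = 6·a_m - 3·7^m = 6·(6^(m - 1) - 3·7^m) - 3·7^m = 6^m - 3·7^(m + 1) = 6^((m+1) - 1) - 3·7^(m+1),
which is the claimed formula at r = m+1.
Hence, by induction on r, the claim holds for every r ≥ 1.

a_r = 6^(r - 1) - 3·7^r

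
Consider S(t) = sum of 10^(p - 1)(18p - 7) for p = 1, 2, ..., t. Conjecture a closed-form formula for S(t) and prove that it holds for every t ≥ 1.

We claim S(t) = 10^t(2t - 1) + 1 for all t ≥ 1.
When t = 1: S(1) = 11, and the closed form gives 11. They agree.
Inductive step: suppose the statement holds for some p ≥ 1, so S(p) = 10^p(2p - 1) + 1.
Then S(p+1) = S(p) + (10^p(18p + 11)) = (10^p(2p - 1) + 1) + (10^p(18p + 11)).
Simplifying, S(p+1) = 20·10^p·p + 10·10^p + 1 = 10^(p+1)(2(p+1) - 1) + 1,
which is the closed form with t = p+1.
This completes the induction.

S(t) = 10^t(2t - 1) + 1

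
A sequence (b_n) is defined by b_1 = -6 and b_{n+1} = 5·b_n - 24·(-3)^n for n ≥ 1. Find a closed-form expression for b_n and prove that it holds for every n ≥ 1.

Computing the first terms: b_1 = -6, b_2 = 42, b_3 = -6. This suggests b_n = -(-3)^(n + 1) + 3·5^(n - 1).
For the base case n = 1: the formula gives -6 = -6 = b_1.
For the inductive step, assume it holds for an arbitrary i ≥ 1, so b_i = -(-3)^(i + 1) + 3·5^(i - 1).
Then b_{i+1} = 5·b_i - 24·(-3)^i = 5·(-(-3)^(i + 1) + 3·5^(i - 1)) - 24·(-3)^i = -(-3)^(i + 2) + 3·5^i = -(-3)^((i+1) + 1) + 3·5^((i+1) - 1),
which is the claimed formula at n = i+1.
By the principle of mathematical induction, the result holds for all n ≥ 1.

b_n = -(-3)^(n + 1) + 3·5^(n - 1)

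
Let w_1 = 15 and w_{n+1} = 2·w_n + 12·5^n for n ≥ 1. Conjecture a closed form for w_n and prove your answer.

w_n = -5·2^(n - 1) + 4·5^n

Computing the first terms: w_1 = 15, w_2 = 90, w_3 = 480. This suggests w_n = -5·2^(n - 1) + 4·5^n.
For the base case n = 1: the formula gives 15 = 15 = w_1.
Suppose the result is true for n = m, so w_m = -5·2^(m - 1) + 4·5^m.
Then w_{m+1} = 2·w_m + 12·5^m = 2·(-5·2^(m - 1) + 4·5^m) + 12·5^m = -5·2^m + 4·5^(m + 1) = -5·2^((m+1) - 1) + 4·5^(m+1),
which is the claimed formula at n = m+1.
By the principle of mathematical induction, the result holds for all n ≥ 1.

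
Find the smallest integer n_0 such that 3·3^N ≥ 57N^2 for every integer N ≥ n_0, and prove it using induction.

n_0 = 6

At N = 5: 729 < 1425, so the inequality fails and n_0 ≥ 6. We prove 3·3^N ≥ 57N^2 for all N ≥ 6.
For the base case N = 6: 3·3^N = 2187 and 57N^2 = 2052, so 2187 ≥ 2052.
For the inductive step, assume it holds for an arbitrary i ≥ 6, so 3·3^i ≥ 57i^2.
Then 3·3^(i + 1) = 3·(3·3^i) ≥ 3·(57i^2).
Also, for i ≥ 6 we have 3·(57i^2) ≥ 57(i+1)^2, since 3 ≥ (1 + 1/i)^2 for all i ≥ 6.
Combining, 3·3^(i + 1) ≥ 57(i+1)^2.
By induction, the statement is established for all N ≥ 6.
Hence the smallest such n_0 is 6.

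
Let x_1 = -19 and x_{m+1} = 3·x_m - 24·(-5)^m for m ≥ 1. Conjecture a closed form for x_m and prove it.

x_m = 3(-5)^m - 4·3^(m - 1)

Computing the first terms: x_1 = -19, x_2 = 63, x_3 = -411. This suggests x_m = 3(-5)^m - 4·3^(m - 1).
Base step (m = 1): the formula gives -19 = -19 = x_1.
For the inductive step, assume it holds for an arbitrary i ≥ 1, so x_i = 3(-5)^i - 4·3^(i - 1).
Then x_{i+1} = 3·x_i - 24·(-5)^i = 3·(3(-5)^i - 4·3^(i - 1)) - 24·(-5)^i = 3(-5)^(i + 1) - 4·3^i = 3(-5)^(i+1) - 4·3^((i+1) - 1),
which is the claimed formula at m = i+1.
This completes the induction.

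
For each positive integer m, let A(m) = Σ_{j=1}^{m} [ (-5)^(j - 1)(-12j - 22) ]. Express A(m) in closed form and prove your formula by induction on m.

We claim A(m) = 2(-5)^m(m + 2) - 4 for all m ≥ 1.
When m = 1: A(1) = -34, and the closed form gives -34. They agree.
Inductive step: assume the claim holds for m = j, so A(j) = 2(-5)^j(j + 2) - 4.
Then A(j+1) = A(j) + ((-5)^j(-12j - 34)) = (2(-5)^j(j + 2) - 4) + ((-5)^j(-12j - 34)).
Simplifying, A(j+1) = -10(-5)^j·j - 30(-5)^j - 4 = 2(-5)^(j+1)((j+1) + 2) - 4,
which is the closed form with m = j+1.
By induction, the statement is established for all m ≥ 1.

A(m) = 2(-5)^m(m + 2) - 4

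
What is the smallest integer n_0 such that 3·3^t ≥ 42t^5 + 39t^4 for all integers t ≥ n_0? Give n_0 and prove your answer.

n_0 = 15

At t = 14: 14348907 < 24086832, so the inequality fails and n_0 ≥ 15. We prove 3·3^t ≥ 42t^5 + 39t^4 for all t ≥ 15.
Base case (t = 15): 3·3^t = 43046721 and 42t^5 + 39t^4 = 33868125, so 43046721 ≥ 33868125.
Inductive step: suppose the statement holds for some m ≥ 15, so 3·3^m ≥ 42m^5 + 39m^4.
Then 3·3^(m + 1) = 3·(3·3^m) ≥ 3·(42m^5 + 39m^4).
Also, for m ≥ 15 we have 3·(42m^5 + 39m^4) ≥ 42(m+1)^5 + 39(m+1)^4, since 3·(42m^5 + 39m^4) − (42(m+1)^5 + 39(m+1)^4) = 84m^5 - 132m^4 - 576m^3 - 654m^2 - 366m - 81, which is nonnegative for all m ≥ 15.
Combining, 3·3^(m + 1) ≥ 42(m+1)^5 + 39(m+1)^4.
This completes the induction.
Hence the smallest such n_0 is 15.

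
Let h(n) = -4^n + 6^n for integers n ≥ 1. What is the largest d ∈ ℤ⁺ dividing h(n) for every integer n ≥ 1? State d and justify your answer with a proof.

Computing the first values: h(1) = 2 and h(2) = 20; gcd(2, 20) = 2, so d ≤ 2.
We prove 2 | -4^n + 6^n for all n ≥ 1 by induction on n.
For the base case n = 1: h(1) = 2 = 2·(1), so 2 | h(1).
Inductive step: assume the claim holds for n = p, i.e. 2 | h(p). Then
6^{p+1} − 4^{p+1} = 6·6^p − 4·4^p = 6·(6^p − 4^p) + (2)·4^p. The first term is divisible by 2 by the inductive hypothesis, and the second term (2)·4^p is divisible by 2 since 2 | 2. Hence 2 | h(p+1).
Hence, by induction on n, the claim holds for every n ≥ 1.
Therefore the largest such d is 2.

d = 2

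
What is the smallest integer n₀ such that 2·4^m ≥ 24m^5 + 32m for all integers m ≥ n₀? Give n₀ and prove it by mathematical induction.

At m = 10: 2097152 < 2400320, so the inequality fails and n₀ ≥ 11. We prove 2·4^m ≥ 24m^5 + 32m for all m ≥ 11.
For the base case m = 11: 2·4^m = 8388608 and 24m^5 + 32m = 3865576, so 8388608 ≥ 3865576.
Inductive step: suppose the statement holds for some r ≥ 11, so 2·4^r ≥ 24r^5 + 32r.
Then 2·4^(r + 1) = 4·(2·4^r) ≥ 4·(24r^5 + 32r).
Also, for r ≥ 11 we have 4·(24r^5 + 32r) ≥ 24(r+1)^5 + 32(r+1), since 4·(24r^5 + 32r) − (24(r+1)^5 + 32(r+1)) = 72r^5 - 120r^4 - 240r^3 - 240r^2 - 24r - 56, which is nonnegative for all r ≥ 11.
Combining, 2·4^(r + 1) ≥ 24(r+1)^5 + 32(r+1).
By the principle of mathematical induction, the result holds for all m ≥ 11.
Hence the smallest such n₀ is 11.

n₀ = 11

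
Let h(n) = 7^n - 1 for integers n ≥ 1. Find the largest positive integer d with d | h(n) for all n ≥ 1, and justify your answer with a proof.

d = 6

Computing the first values: h(1) = 6 and h(2) = 48; gcd(6, 48) = 6, so d ≤ 6.
We prove 6 | 7^n - 1 for all n ≥ 1 by induction on n.
Base step (n = 1): h(1) = 6 = 6·(1), so 6 | h(1).
For the inductive step, assume it holds for an arbitrary r ≥ 1, i.e. 6 | h(r). Then
7^{r+1} − 1^{r+1} = 7·7^r − 1·1^r = 7·(7^r − 1^r) + (6)·1^r. The first term is divisible by 6 by the inductive hypothesis, and the second term (6)·1^r is divisible by 6 since 6 | 6. Hence 6 | h(r+1).
Hence, by induction on n, the claim holds for every n ≥ 1.
Therefore the largest such d is 6.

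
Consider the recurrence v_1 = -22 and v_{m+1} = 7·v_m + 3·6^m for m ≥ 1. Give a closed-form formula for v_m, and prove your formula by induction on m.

Computing the first terms: v_1 = -22, v_2 = -136, v_3 = -844. This suggests v_m = -3·6^m - 4·7^(m - 1).
Base case (m = 1): the formula gives -22 = -22 = v_1.
For the inductive step, assume it holds for an arbitrary p ≥ 1, so v_p = -3·6^p - 4·7^(p - 1).
Then v_{p+1} = 7·v_p + 3·6^p = 7·(-3·6^p - 4·7^(p - 1)) + 3·6^p = -3·6^(p + 1) - 4·7^p = -3·6^(p+1) - 4·7^((p+1) - 1),
which is the claimed formula at m = p+1.
By the principle of mathematical induction, the result holds for all m ≥ 1.

v_m = -3·6^m - 4·7^(m - 1)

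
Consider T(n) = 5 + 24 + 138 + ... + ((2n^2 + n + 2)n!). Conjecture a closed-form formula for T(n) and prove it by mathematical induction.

T(n) = (2n + 1)(n + 1)! - 1

We claim T(n) = (2n + 1)(n + 1)! - 1 for all n ≥ 1.
Base step (n = 1): T(1) = 5, and the closed form gives 5. They agree.
Suppose the result is true for n = i, so T(i) = (2i + 1)(i + 1)! - 1.
Then T(i+1) = T(i) + ((2i^2 + 5i + 5)(i + 1)!) = ((2i + 1)(i + 1)! - 1) + ((2i^2 + 5i + 5)(i + 1)!).
Simplifying, T(i+1) = (2(i+1) + 1)((i+1) + 1)! - 1,
which is the closed form with n = i+1.
Hence, by induction on n, the claim holds for every n ≥ 1.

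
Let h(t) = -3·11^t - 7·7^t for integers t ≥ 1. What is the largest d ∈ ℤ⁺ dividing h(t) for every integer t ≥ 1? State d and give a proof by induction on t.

d = 2

Computing the first values: h(1) = -82 and h(2) = -706; gcd(-82, -706) = 2, so d ≤ 2.
We prove 2 | -3·11^t - 7·7^t for all t ≥ 1 by induction on t.
For the base case t = 1: h(1) = -82 = 2·(-41), so 2 | h(1).
Suppose the result is true for t = i, i.e. 2 | h(i). Then
h(i+1) − 11·h(i) = (-3·11^(i+1) - 7·7^(i+1)) − 11·(-3·11^i - 7·7^i) = (-7)·7^i·(7 − 11) = (28)·7^i. Since 2 | h(i) by the inductive hypothesis, 2 | 11·h(i); and 2 | 28 since 28 = 2·14. Therefore 2 | h(i+1).
By the principle of mathematical induction, the result holds for all t ≥ 1.
Therefore the largest such d is 2.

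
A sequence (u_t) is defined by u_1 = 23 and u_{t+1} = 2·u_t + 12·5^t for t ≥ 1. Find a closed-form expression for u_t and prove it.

u_t = 3·2^(t - 1) + 4·5^t

Computing the first terms: u_1 = 23, u_2 = 106, u_3 = 512. This suggests u_t = 3·2^(t - 1) + 4·5^t.
When t = 1: the formula gives 23 = 23 = u_1.
Inductive step: assume the claim holds for t = p, so u_p = 3·2^(p - 1) + 4·5^p.
Then u_{p+1} = 2·u_p + 12·5^p = 2·(3·2^(p - 1) + 4·5^p) + 12·5^p = 3·2^p + 4·5^(p + 1) = 3·2^((p+1) - 1) + 4·5^(p+1),
which is the claimed formula at t = p+1.
By induction, the statement is established for all t ≥ 1.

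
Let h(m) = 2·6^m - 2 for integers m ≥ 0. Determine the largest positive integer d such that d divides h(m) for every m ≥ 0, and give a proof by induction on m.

Computing the first values: h(0) = 0 and h(1) = 10; gcd(0, 10) = 10, so d ≤ 10.
We prove 10 | 2·6^m - 2 for all m ≥ 0 by induction on m.
For the base case m = 0: h(0) = 0 = 10·(0), so 10 | h(0).
Inductive step: assume the claim holds for m = k, i.e. 10 | h(k). Then
h(k+1) = 2·6^(k+1) - 2 = 6·(2·6^k - 2) + 10 = 6·h(k) + 10. The first term is divisible by 10 by the inductive hypothesis, and 10 is divisible by 10. Hence 10 | h(k+1).
Hence, by induction on m, the claim holds for every m ≥ 0.
Therefore the largest such d is 10.

d = 10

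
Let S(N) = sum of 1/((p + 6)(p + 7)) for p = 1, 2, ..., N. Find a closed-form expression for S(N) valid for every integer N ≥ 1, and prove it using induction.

S(N) = N/(7(N + 7))

We claim S(N) = N/(7(N + 7)) for all N ≥ 1.
For the base case N = 1: S(1) = 1/56, and the closed form gives 1/56. They agree.
Suppose the result is true for N = p, so S(p) = p/(7(p + 7)).
Then S(p+1) = S(p) + (1/((p + 7)(p + 8))) = (p/(7(p + 7))) + (1/((p + 7)(p + 8))).
Simplifying, S(p+1) = (p + 1)/(7(p + 8)) = (p+1)/(7((p+1) + 7)),
which is the closed form with N = p+1.
By induction, the statement is established for all N ≥ 1.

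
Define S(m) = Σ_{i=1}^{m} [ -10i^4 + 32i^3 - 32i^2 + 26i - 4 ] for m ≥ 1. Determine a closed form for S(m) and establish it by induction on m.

S(m) = -m(2m^4 - 3m^3 - 2m^2 - 5m - 4)

We claim S(m) = -m(2m^4 - 3m^3 - 2m^2 - 5m - 4) for all m ≥ 1.
Base case (m = 1): S(1) = 12, and the closed form gives 12. They agree.
Inductive step: assume the claim holds for m = i, so S(i) = i(-2i^4 + 3i^3 + 2i^2 + 5i + 4).
Then S(i+1) = S(i) + (-10i^4 - 8i^3 + 4i^2 + 18i + 12) = (i(-2i^4 + 3i^3 + 2i^2 + 5i + 4)) + (-10i^4 - 8i^3 + 4i^2 + 18i + 12).
Simplifying, S(i+1) = -(i + 1)(2i^4 + 5i^3 + i^2 - 10i - 12) = -(i+1)(2(i+1)^4 - 3(i+1)^3 - 2(i+1)^2 - 5(i+1) - 4),
which is the closed form with m = i+1.
By induction, the statement is established for all m ≥ 1.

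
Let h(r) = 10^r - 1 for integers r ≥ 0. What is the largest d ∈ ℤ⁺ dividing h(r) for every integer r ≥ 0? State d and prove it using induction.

Computing the first values: h(0) = 0 and h(1) = 9; gcd(0, 9) = 9, so d ≤ 9.
We prove 9 | 10^r - 1 for all r ≥ 0 by induction on r.
Base step (r = 0): h(0) = 0 = 9·(0), so 9 | h(0).
Suppose the result is true for r = k, i.e. 9 | h(k). Then
h(k+1) = 10^(k+1) - 1 = 10·(10^k - 1) + 9 = 10·h(k) + 9. The first term is divisible by 9 by the inductive hypothesis, and 9 is divisible by 9. Hence 9 | h(k+1).
By induction, the statement is established for all r ≥ 0.
Therefore the largest such d is 9.

d = 9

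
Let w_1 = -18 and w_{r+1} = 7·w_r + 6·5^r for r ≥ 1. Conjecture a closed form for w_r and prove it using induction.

w_r = -3·5^r - 3·7^(r - 1)

Computing the first terms: w_1 = -18, w_2 = -96, w_3 = -522. This suggests w_r = -3·5^r - 3·7^(r - 1).
For the base case r = 1: the formula gives -18 = -18 = w_1.
Inductive step: assume the claim holds for r = p, so w_p = -3·5^p - 3·7^(p - 1).
Then w_{p+1} = 7·w_p + 6·5^p = 7·(-3·5^p - 3·7^(p - 1)) + 6·5^p = -3·5^(p + 1) - 3·7^p = -3·5^(p+1) - 3·7^((p+1) - 1),
which is the claimed formula at r = p+1.
This completes the induction.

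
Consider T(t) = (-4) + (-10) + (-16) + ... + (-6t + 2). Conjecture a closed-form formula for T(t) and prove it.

We claim T(t) = -t(3t + 1) for all t ≥ 1.
For the base case t = 1: T(1) = -4, and the closed form gives -4. They agree.
Suppose the result is true for t = j, so T(j) = j(-3j - 1).
Then T(j+1) = T(j) + (-6j - 4) = (j(-3j - 1)) + (-6j - 4).
Simplifying, T(j+1) = -(j + 1)(3j + 4) = -(j+1)(3(j+1) + 1),
which is the closed form with t = j+1.
Hence, by induction on t, the claim holds for every t ≥ 1.

T(t) = -t(3t + 1)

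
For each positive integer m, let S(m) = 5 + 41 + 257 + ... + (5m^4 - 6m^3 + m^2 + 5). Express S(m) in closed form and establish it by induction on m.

We claim S(m) = m(m^4 + m^3 - m^2 - m + 5) for all m ≥ 1.
For the base case m = 1: S(1) = 5, and the closed form gives 5. They agree.
Inductive step: assume the claim holds for m = j, so S(j) = j(j^4 + j^3 - j^2 - j + 5).
Then S(j+1) = S(j) + (5(j + 1)^4 - 6(j + 1)^3 + (j + 1)^2 + 5) = (j(j^4 + j^3 - j^2 - j + 5)) + (5(j + 1)^4 - 6(j + 1)^3 + (j + 1)^2 + 5).
Simplifying, S(j+1) = (j + 1)(j^4 + 5j^3 + 8j^2 + 4j + 5) = (j+1)((j+1)^4 + (j+1)^3 - (j+1)^2 - (j+1) + 5),
which is the closed form with m = j+1.
By induction, the statement is established for all m ≥ 1.

S(m) = m(m^4 + m^3 - m^2 - m + 5)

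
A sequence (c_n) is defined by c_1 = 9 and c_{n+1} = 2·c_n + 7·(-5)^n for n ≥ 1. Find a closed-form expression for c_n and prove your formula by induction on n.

Computing the first terms: c_1 = 9, c_2 = -17, c_3 = 141. This suggests c_n = -(-5)^n + 2^(n + 1).
Base step (n = 1): the formula gives 9 = 9 = c_1.
Inductive step: suppose the statement holds for some m ≥ 1, so c_m = -(-5)^m + 2^(m + 1).
Then c_{m+1} = 2·c_m + 7·(-5)^m = 2·(-(-5)^m + 2^(m + 1)) + 7·(-5)^m = -(-5)^(m + 1) + 2^(m + 2) = -(-5)^(m+1) + 2^((m+1) + 1),
which is the claimed formula at n = m+1.
By the principle of mathematical induction, the result holds for all n ≥ 1.

c_n = -(-5)^n + 2^(n + 1)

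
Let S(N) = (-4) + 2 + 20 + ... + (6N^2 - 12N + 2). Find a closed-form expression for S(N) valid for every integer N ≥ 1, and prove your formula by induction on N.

We claim S(N) = N(2N^2 - 3N - 3) for all N ≥ 1.
Base case (N = 1): S(1) = -4, and the closed form gives -4. They agree.
Inductive step: suppose the statement holds for some j ≥ 1, so S(j) = j(2j^2 - 3j - 3).
Then S(j+1) = S(j) + (6j^2 - 4) = (j(2j^2 - 3j - 3)) + (6j^2 - 4).
Simplifying, S(j+1) = (j + 1)(2j^2 + j - 4) = (j+1)(2(j+1)^2 - 3(j+1) - 3),
which is the closed form with N = j+1.
Hence, by induction on N, the claim holds for every N ≥ 1.

S(N) = N(2N^2 - 3N - 3)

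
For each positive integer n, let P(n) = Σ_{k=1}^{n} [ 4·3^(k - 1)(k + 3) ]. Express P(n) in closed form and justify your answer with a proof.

P(n) = 3^n(2n + 5) - 5

We claim P(n) = 3^n(2n + 5) - 5 for all n ≥ 1.
When n = 1: P(1) = 16, and the closed form gives 16. They agree.
Suppose the result is true for n = k, so P(k) = 3^k(2k + 5) - 5.
Then P(k+1) = P(k) + (4·3^k(k + 4)) = (3^k(2k + 5) - 5) + (4·3^k(k + 4)).
Simplifying, P(k+1) = 6·3^k·k + 21·3^k - 5 = 3^(k+1)(2(k+1) + 5) - 5,
which is the closed form with n = k+1.
By induction, the statement is established for all n ≥ 1.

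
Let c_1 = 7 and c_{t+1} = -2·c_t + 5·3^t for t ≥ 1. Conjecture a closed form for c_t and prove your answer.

Computing the first terms: c_1 = 7, c_2 = 1, c_3 = 43. This suggests c_t = (-2)^(t + 1) + 3^t.
When t = 1: the formula gives 7 = 7 = c_1.
For the inductive step, assume it holds for an arbitrary p ≥ 1, so c_p = (-2)^(p + 1) + 3^p.
Then c_{p+1} = -2·c_p + 5·3^p = -2·((-2)^(p + 1) + 3^p) + 5·3^p = (-2)^(p + 2) + 3^(p + 1) = (-2)^((p+1) + 1) + 3^(p+1),
which is the claimed formula at t = p+1.
Hence, by induction on t, the claim holds for every t ≥ 1.

c_t = (-2)^(t + 1) + 3^t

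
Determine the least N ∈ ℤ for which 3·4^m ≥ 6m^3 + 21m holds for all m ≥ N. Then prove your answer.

At m = 3: 192 < 225, so the inequality fails and N ≥ 4. We prove 3·4^m ≥ 6m^3 + 21m for all m ≥ 4.
For the base case m = 4: 3·4^m = 768 and 6m^3 + 21m = 468, so 768 ≥ 468.
Suppose the result is true for m = j, so 3·4^j ≥ 6j^3 + 21j.
Then 3·4^(j + 1) = 4·(3·4^j) ≥ 4·(6j^3 + 21j).
Also, for j ≥ 4 we have 4·(6j^3 + 21j) ≥ 6(j+1)^3 + 21(j+1), since 4·(6j^3 + 21j) − (6(j+1)^3 + 21(j+1)) = 18j^3 - 18j^2 + 45j - 27, which is nonnegative for all j ≥ 4.
Combining, 3·4^(j + 1) ≥ 6(j+1)^3 + 21(j+1).
By induction, the statement is established for all m ≥ 4.
Hence the smallest such N is 4.

N = 4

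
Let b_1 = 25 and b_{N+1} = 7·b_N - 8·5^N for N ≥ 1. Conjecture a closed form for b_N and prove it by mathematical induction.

b_N = 4·5^N + 5·7^(N - 1)

Computing the first terms: b_1 = 25, b_2 = 135, b_3 = 745. This suggests b_N = 4·5^N + 5·7^(N - 1).
Base step (N = 1): the formula gives 25 = 25 = b_1.
Suppose the result is true for N = i, so b_i = 4·5^i + 5·7^(i - 1).
Then b_{i+1} = 7·b_i - 8·5^i = 7·(4·5^i + 5·7^(i - 1)) - 8·5^i = 4·5^(i + 1) + 5·7^i = 4·5^(i+1) + 5·7^((i+1) - 1),
which is the claimed formula at N = i+1.
This completes the induction.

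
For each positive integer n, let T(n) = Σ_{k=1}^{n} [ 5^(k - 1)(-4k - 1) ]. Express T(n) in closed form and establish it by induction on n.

We claim T(n) = -5^n·n for all n ≥ 1.
Base case (n = 1): T(1) = -5, and the closed form gives -5. They agree.
Inductive step: assume the claim holds for n = k, so T(k) = -5^k·k.
Then T(k+1) = T(k) + (5^k(-4k - 5)) = (-5^k·k) + (5^k(-4k - 5)).
Simplifying, T(k+1) = 5^(k + 1)(-k - 1) = -5^(k+1)·(k+1),
which is the closed form with n = k+1.
By the principle of mathematical induction, the result holds for all n ≥ 1.

T(n) = -5^n·n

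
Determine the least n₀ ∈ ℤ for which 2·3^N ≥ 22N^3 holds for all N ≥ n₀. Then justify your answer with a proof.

n₀ = 8

At N = 7: 4374 < 7546, so the inequality fails and n₀ ≥ 8. We prove 2·3^N ≥ 22N^3 for all N ≥ 8.
When N = 8: 2·3^N = 13122 and 22N^3 = 11264, so 13122 ≥ 11264.
Inductive step: assume the claim holds for N = m, so 2·3^m ≥ 22m^3.
Then 2·3^(m + 1) = 3·(2·3^m) ≥ 3·(22m^3).
Also, for m ≥ 8 we have 3·(22m^3) ≥ 22(m+1)^3, since 3 ≥ (1 + 1/m)^3 for all m ≥ 8.
Combining, 2·3^(m + 1) ≥ 22(m+1)^3.
By induction, the statement is established for all N ≥ 8.
Hence the smallest such n₀ is 8.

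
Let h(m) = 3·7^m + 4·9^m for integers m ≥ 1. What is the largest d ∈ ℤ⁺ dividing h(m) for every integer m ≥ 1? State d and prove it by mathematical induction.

d = 3

Computing the first values: h(1) = 57 and h(2) = 471; gcd(57, 471) = 3, so d ≤ 3.
We prove 3 | 3·7^m + 4·9^m for all m ≥ 1 by induction on m.
Base case (m = 1): h(1) = 57 = 3·(19), so 3 | h(1).
Inductive step: suppose the statement holds for some p ≥ 1, i.e. 3 | h(p). Then
h(p+1) − 9·h(p) = (3·7^(p+1) + 4·9^(p+1)) − 9·(3·7^p + 4·9^p) = (3)·7^p·(7 − 9) = (-6)·7^p. Since 3 | h(p) by the inductive hypothesis, 3 | 9·h(p); and 3 | -6 since -6 = 3·-2. Therefore 3 | h(p+1).
This completes the induction.
Therefore the largest such d is 3.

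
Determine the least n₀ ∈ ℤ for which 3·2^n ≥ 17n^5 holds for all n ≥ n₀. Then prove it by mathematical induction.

At n = 26: 201326592 < 201983392, so the inequality fails and n₀ ≥ 27. We prove 3·2^n ≥ 17n^5 for all n ≥ 27.
Base case (n = 27): 3·2^n = 402653184 and 17n^5 = 243931419, so 402653184 ≥ 243931419.
Inductive step: suppose the statement holds for some k ≥ 27, so 3·2^k ≥ 17k^5.
Then 3·2^(k + 1) = 2·(3·2^k) ≥ 2·(17k^5).
Also, for k ≥ 27 we have 2·(17k^5) ≥ 17(k+1)^5, since 2 ≥ (1 + 1/k)^5 for all k ≥ 27.
Combining, 3·2^(k + 1) ≥ 17(k+1)^5.
By induction, the statement is established for all n ≥ 27.
Hence the smallest such n₀ is 27.

n₀ = 27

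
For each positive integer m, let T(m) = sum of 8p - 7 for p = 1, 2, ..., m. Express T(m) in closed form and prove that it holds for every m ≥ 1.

T(m) = m(4m - 3)

We claim T(m) = m(4m - 3) for all m ≥ 1.
Base case (m = 1): T(1) = 1, and the closed form gives 1. They agree.
Inductive step: suppose the statement holds for some p ≥ 1, so T(p) = p(4p - 3).
Then T(p+1) = T(p) + (8p + 1) = (p(4p - 3)) + (8p + 1).
Simplifying, T(p+1) = (p + 1)(4p + 1) = (p+1)(4(p+1) - 3),
which is the closed form with m = p+1.
Hence, by induction on m, the claim holds for every m ≥ 1.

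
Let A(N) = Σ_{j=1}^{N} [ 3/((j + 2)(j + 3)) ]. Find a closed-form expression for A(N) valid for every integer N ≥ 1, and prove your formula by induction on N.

We claim A(N) = N/(N + 3) for all N ≥ 1.
For the base case N = 1: A(1) = 1/4, and the closed form gives 1/4. They agree.
For the inductive step, assume it holds for an arbitrary j ≥ 1, so A(j) = j/(j + 3).
Then A(j+1) = A(j) + (3/((j + 3)(j + 4))) = (j/(j + 3)) + (3/((j + 3)(j + 4))).
Simplifying, A(j+1) = (j + 1)/(j + 4) = (j+1)/((j+1) + 3),
which is the closed form with N = j+1.
Hence, by induction on N, the claim holds for every N ≥ 1.

A(N) = N/(N + 3)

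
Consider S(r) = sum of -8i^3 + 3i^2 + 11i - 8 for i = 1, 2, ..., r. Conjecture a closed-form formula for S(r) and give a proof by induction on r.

We claim S(r) = -r(2r^3 + 3r^2 - 5r + 2) for all r ≥ 1.
When r = 1: S(1) = -2, and the closed form gives -2. They agree.
Inductive step: suppose the statement holds for some i ≥ 1, so S(i) = i(-2i^3 - 3i^2 + 5i - 2).
Then S(i+1) = S(i) + (-8i^3 - 21i^2 - 7i - 2) = (i(-2i^3 - 3i^2 + 5i - 2)) + (-8i^3 - 21i^2 - 7i - 2).
Simplifying, S(i+1) = -(i + 1)(2i^3 + 9i^2 + 7i + 2) = -(i+1)(2(i+1)^3 + 3(i+1)^2 - 5(i+1) + 2),
which is the closed form with r = i+1.
By the principle of mathematical induction, the result holds for all r ≥ 1.

S(r) = -r(2r^3 + 3r^2 - 5r + 2)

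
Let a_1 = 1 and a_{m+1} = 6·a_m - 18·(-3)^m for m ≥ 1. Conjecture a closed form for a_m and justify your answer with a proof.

a_m = 2(-3)^m + 7·6^(m - 1)

Computing the first terms: a_1 = 1, a_2 = 60, a_3 = 198. This suggests a_m = 2(-3)^m + 7·6^(m - 1).
When m = 1: the formula gives 1 = 1 = a_1.
Suppose the result is true for m = r, so a_r = 2(-3)^r + 7·6^(r - 1).
Then a_{r+1} = 6·a_r - 18·(-3)^r = 6·(2(-3)^r + 7·6^(r - 1)) - 18·(-3)^r = 2(-3)^(r + 1) + 7·6^r = 2(-3)^(r+1) + 7·6^((r+1) - 1),
which is the claimed formula at m = r+1.
By induction, the statement is established for all m ≥ 1.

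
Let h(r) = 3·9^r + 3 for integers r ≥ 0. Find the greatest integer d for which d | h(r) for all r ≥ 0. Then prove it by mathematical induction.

Computing the first values: h(0) = 6 and h(1) = 30; gcd(6, 30) = 6, so d ≤ 6.
We prove 6 | 3·9^r + 3 for all r ≥ 0 by induction on r.
When r = 0: h(0) = 6 = 6·(1), so 6 | h(0).
Inductive step: suppose the statement holds for some i ≥ 0, i.e. 6 | h(i). Then
h(i+1) = 3·9^(i+1) + 3 = 9·(3·9^i + 3) - 24 = 9·h(i) - 24. The first term is divisible by 6 by the inductive hypothesis, and -24 is divisible by 6. Hence 6 | h(i+1).
This completes the induction.
Therefore the largest such d is 6.

d = 6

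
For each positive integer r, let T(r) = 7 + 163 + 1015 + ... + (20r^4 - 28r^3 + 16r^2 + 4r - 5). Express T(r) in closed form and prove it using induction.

T(r) = r(4r^4 + 3r^3 - 2r^2 + 3r - 1)

We claim T(r) = r(4r^4 + 3r^3 - 2r^2 + 3r - 1) for all r ≥ 1.
For the base case r = 1: T(1) = 7, and the closed form gives 7. They agree.
Suppose the result is true for r = m, so T(m) = m(4m^4 + 3m^3 - 2m^2 + 3m - 1).
Then T(m+1) = T(m) + (20m^4 + 52m^3 + 52m^2 + 32m + 7) = (m(4m^4 + 3m^3 - 2m^2 + 3m - 1)) + (20m^4 + 52m^3 + 52m^2 + 32m + 7).
Simplifying, T(m+1) = (m + 1)(4m^4 + 19m^3 + 31m^2 + 24m + 7) = (m+1)(4(m+1)^4 + 3(m+1)^3 - 2(m+1)^2 + 3(m+1) - 1),
which is the closed form with r = m+1.
By induction, the statement is established for all r ≥ 1.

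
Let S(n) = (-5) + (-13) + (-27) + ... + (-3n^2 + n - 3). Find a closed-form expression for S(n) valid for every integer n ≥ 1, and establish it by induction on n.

S(n) = -n(n^2 + n + 3)

We claim S(n) = -n(n^2 + n + 3) for all n ≥ 1.
When n = 1: S(1) = -5, and the closed form gives -5. They agree.
For the inductive step, assume it holds for an arbitrary j ≥ 1, so S(j) = j(-j^2 - j - 3).
Then S(j+1) = S(j) + (j - 3(j + 1)^2 - 2) = (j(-j^2 - j - 3)) + (j - 3(j + 1)^2 - 2).
Simplifying, S(j+1) = -(j + 1)(j^2 + 3j + 5) = -(j+1)((j+1)^2 + (j+1) + 3),
which is the closed form with n = j+1.
This completes the induction.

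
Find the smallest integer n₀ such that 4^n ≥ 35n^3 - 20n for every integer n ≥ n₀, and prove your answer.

n₀ = 7

At n = 6: 4096 < 7440, so the inequality fails and n₀ ≥ 7. We prove 4^n ≥ 35n^3 - 20n for all n ≥ 7.
For the base case n = 7: 4^n = 16384 and 35n^3 - 20n = 11865, so 16384 ≥ 11865.
Inductive step: suppose the statement holds for some m ≥ 7, so 4^m ≥ 35m^3 - 20m.
Then 4^(m + 1) = 4·(4^m) ≥ 4·(35m^3 - 20m).
Also, for m ≥ 7 we have 4·(35m^3 - 20m) ≥ 35(m+1)^3 - 20(m+1), since 4·(35m^3 - 20m) − (35(m+1)^3 - 20(m+1)) = 105m^3 - 105m^2 - 165m - 15, which is nonnegative for all m ≥ 7.
Combining, 4^(m + 1) ≥ 35(m+1)^3 - 20(m+1).
By induction, the statement is established for all n ≥ 7.
Hence the smallest such n₀ is 7.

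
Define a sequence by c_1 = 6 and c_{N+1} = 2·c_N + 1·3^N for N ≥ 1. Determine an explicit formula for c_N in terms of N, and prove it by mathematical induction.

Computing the first terms: c_1 = 6, c_2 = 15, c_3 = 39. This suggests c_N = 3·2^(N - 1) + 3^N.
Base case (N = 1): the formula gives 6 = 6 = c_1.
Suppose the result is true for N = r, so c_r = 3·2^(r - 1) + 3^r.
Then c_{r+1} = 2·c_r + 1·3^r = 2·(3·2^(r - 1) + 3^r) + 1·3^r = 3·2^r + 3^(r + 1) = 3·2^((r+1) - 1) + 3^(r+1),
which is the claimed formula at N = r+1.
This completes the induction.

c_N = 3·2^(N - 1) + 3^N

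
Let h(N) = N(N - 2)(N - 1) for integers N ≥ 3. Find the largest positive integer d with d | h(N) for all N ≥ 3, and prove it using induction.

Computing the first values: h(3) = 6 and h(4) = 24; gcd(6, 24) = 6, so d ≤ 6.
We prove 6 | N(N - 2)(N - 1) for all N ≥ 3 by induction on N.
Base case (N = 3): h(3) = 6 = 6·(1), so 6 | h(3).
Inductive step: suppose the statement holds for some m ≥ 3, i.e. 6 | h(m). Then
h(m+1) − h(m) = (m-1)·m·(m+1) − (m-2)·(m-1)·m = (m-1)·m·[(m+1) − (m-2)] = 3·(m-1)·m. The product of 2 consecutive integers is divisible by (2)! = 2, so h(m+1) − h(m) is divisible by 3·2 = 6. By the inductive hypothesis 6 | h(m), hence 6 | h(m+1).
This completes the induction.
Therefore the largest such d is 6.

d = 6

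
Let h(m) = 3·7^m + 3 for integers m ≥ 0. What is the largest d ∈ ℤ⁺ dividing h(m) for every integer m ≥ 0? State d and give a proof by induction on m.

d = 6

Computing the first values: h(0) = 6 and h(1) = 24; gcd(6, 24) = 6, so d ≤ 6.
We prove 6 | 3·7^m + 3 for all m ≥ 0 by induction on m.
Base step (m = 0): h(0) = 6 = 6·(1), so 6 | h(0).
For the inductive step, assume it holds for an arbitrary k ≥ 0, i.e. 6 | h(k). Then
h(k+1) = 3·7^(k+1) + 3 = 7·(3·7^k + 3) - 18 = 7·h(k) - 18. The first term is divisible by 6 by the inductive hypothesis, and -18 is divisible by 6. Hence 6 | h(k+1).
By induction, the statement is established for all m ≥ 0.
Therefore the largest such d is 6.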